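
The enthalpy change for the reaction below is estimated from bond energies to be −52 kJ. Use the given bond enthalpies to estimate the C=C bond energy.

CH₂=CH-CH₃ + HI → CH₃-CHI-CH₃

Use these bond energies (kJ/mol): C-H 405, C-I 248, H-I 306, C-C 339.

D(C=C) ≈ 634 kJ/mol

Let D be the C=C bond energy.
Σ(broken) = 1×339 + 6×405 + 1×D + 1×306 = 3075 + D
Σ(formed) = 2×339 + 7×405 + 1×248 = 3761
ΔH = Σ(broken) − Σ(formed) = (3075 + D) − (3761) = −686 + D
Setting this equal to −52 kJ gives D = 634 kJ/mol.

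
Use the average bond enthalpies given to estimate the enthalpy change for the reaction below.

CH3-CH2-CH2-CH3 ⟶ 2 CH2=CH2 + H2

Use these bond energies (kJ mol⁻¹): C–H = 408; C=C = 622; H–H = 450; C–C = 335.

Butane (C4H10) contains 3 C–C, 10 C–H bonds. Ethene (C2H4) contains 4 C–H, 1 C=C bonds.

ΔH ≈ +127 kJ

Bonds broken (reactants):
  C–C: 3 × 335 = 1005
  C–H: 10 × 408 = 4080
  Σ(broken) = 5085 kJ
Bonds formed (products):
  C–H: 8 × 408 = 3264
  C=C: 2 × 622 = 1244
  H–H: 1 × 450 = 450
  Σ(formed) = 4958 kJ
ΔH = Σ(broken) − Σ(formed) = 5085 − 4958 = +127 kJ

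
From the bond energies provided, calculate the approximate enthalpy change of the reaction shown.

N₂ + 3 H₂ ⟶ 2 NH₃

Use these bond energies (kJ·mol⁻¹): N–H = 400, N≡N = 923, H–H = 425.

ΔH ≈ −202 kJ

Bonds broken (reactants):
  H–H: 3 × 425 = 1275
  N≡N: 1 × 923 = 923
  Σ(broken) = 2198 kJ
Bonds formed (products):
  N–H: 6 × 400 = 2400
  Σ(formed) = 2400 kJ
ΔH = Σ(broken) − Σ(formed) = 2198 − 2400 = −202 kJ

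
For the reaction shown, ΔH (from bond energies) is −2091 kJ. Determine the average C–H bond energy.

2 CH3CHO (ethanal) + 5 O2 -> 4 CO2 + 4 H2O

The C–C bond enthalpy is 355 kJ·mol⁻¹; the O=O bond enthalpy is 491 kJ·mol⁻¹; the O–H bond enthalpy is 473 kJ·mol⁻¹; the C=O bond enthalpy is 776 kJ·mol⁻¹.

D(C–H) ≈ 398 kJ/mol

Let D be the C–H bond energy.
Σ(broken) = 2×355 + 8×D + 2×776 + 5×491 = 4717 + 8D
Σ(formed) = 8×776 + 8×473 = 9992
ΔH = Σ(broken) − Σ(formed) = (4717 + 8D) − (9992) = −5275 + 8D
Setting this equal to −2091 kJ gives 8D = 3184, so D = 398 kJ/mol.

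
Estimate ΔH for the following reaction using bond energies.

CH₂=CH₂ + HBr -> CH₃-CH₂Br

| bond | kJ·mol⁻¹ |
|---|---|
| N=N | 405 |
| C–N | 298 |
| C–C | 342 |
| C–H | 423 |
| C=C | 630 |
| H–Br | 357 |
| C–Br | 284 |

ΔH ≈ −62 kJ

Bonds broken (reactants):
  C–H: 4 × 423 = 1692
  C=C: 1 × 630 = 630
  H–Br: 1 × 357 = 357
  Σ(broken) = 2679 kJ
Bonds formed (products):
  C–Br: 1 × 284 = 284
  C–C: 1 × 342 = 342
  C–H: 5 × 423 = 2115
  Σ(formed) = 2741 kJ
ΔH = Σ(broken) − Σ(formed) = 2679 − 2741 = −62 kJ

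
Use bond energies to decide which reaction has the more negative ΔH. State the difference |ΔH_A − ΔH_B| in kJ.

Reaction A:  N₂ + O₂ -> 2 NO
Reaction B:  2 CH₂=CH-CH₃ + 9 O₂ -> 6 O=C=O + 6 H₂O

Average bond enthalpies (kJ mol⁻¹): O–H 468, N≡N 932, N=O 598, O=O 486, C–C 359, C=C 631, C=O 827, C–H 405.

Reaction A:
  Bonds broken (reactants):
    N≡N: 1 × 932 = 932
    O=O: 1 × 486 = 486
    Σ(broken) = 1418 kJ
  Bonds formed (products):
    N=O: 2 × 598 = 1196
    Σ(formed) = 1196 kJ
  ΔH_A = 1418 − 1196 = +222 kJ
Reaction B:
  Bonds broken (reactants):
    C–C: 2 × 359 = 718
    C–H: 12 × 405 = 4860
    C=C: 2 × 631 = 1262
    O=O: 9 × 486 = 4374
    Σ(broken) = 11214 kJ
  Bonds formed (products):
    C=O: 12 × 827 = 9924
    O–H: 12 × 468 = 5616
    Σ(formed) = 15540 kJ
  ΔH_B = 11214 − 15540 = −4326 kJ
ΔH_A − ΔH_B = +4548 kJ, so reaction B has the more negative ΔH; |ΔH_A − ΔH_B| = 4548 kJ.

Reaction B, by 4548 kJ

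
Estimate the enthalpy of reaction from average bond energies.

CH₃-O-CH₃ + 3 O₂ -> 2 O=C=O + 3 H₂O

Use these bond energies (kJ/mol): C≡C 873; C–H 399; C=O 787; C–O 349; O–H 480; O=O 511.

Bonds broken (reactants):
  C–H: 6 × 399 = 2394
  C–O: 2 × 349 = 698
  O=O: 3 × 511 = 1533
  Σ(broken) = 4625 kJ
Bonds formed (products):
  C=O: 4 × 787 = 3148
  O–H: 6 × 480 = 2880
  Σ(formed) = 6028 kJ
ΔH = Σ(broken) − Σ(formed) = 4625 − 6028 = −1403 kJ

ΔH ≈ −1403 kJ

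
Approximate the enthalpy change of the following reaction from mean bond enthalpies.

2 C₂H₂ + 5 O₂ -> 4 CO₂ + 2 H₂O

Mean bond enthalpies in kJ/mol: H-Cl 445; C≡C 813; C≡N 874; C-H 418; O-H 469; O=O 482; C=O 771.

Bonds broken (reactants):
  C≡C: 2 × 813 = 1626
  C-H: 4 × 418 = 1672
  O=O: 5 × 482 = 2410
  Σ(broken) = 5708 kJ
Bonds formed (products):
  C=O: 8 × 771 = 6168
  O-H: 4 × 469 = 1876
  Σ(formed) = 8044 kJ
ΔH = Σ(broken) − Σ(formed) = 5708 − 8044 = −2336 kJ

ΔH ≈ −2336 kJ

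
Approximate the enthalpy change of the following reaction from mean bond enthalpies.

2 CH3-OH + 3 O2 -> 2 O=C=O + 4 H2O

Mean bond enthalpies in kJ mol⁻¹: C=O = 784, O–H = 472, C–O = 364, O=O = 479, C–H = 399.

ΔH ≈ −1409 kJ

Bonds broken (reactants):
  C–H: 6 × 399 = 2394
  C–O: 2 × 364 = 728
  O–H: 2 × 472 = 944
  O=O: 3 × 479 = 1437
  Σ(broken) = 5503 kJ
Bonds formed (products):
  C=O: 4 × 784 = 3136
  O–H: 8 × 472 = 3776
  Σ(formed) = 6912 kJ
ΔH = Σ(broken) − Σ(formed) = 5503 − 6912 = −1409 kJ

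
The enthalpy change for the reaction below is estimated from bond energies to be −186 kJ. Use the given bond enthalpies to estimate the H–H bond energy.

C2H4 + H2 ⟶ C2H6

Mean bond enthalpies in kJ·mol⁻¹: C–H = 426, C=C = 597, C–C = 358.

D(H–H) ≈ 427 kJ/mol

Let D be the H–H bond energy.
Σ(broken) = 4×426 + 1×597 + 1×D = 2301 + D
Σ(formed) = 1×358 + 6×426 = 2914
ΔH = Σ(broken) − Σ(formed) = (2301 + D) − (2914) = −613 + D
Setting this equal to −186 kJ gives D = 427 kJ/mol.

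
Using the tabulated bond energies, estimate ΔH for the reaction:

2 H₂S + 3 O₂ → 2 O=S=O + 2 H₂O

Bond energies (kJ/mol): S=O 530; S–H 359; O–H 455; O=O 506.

ΔH ≈ −986 kJ

Bonds broken (reactants):
  O=O: 3 × 506 = 1518
  S–H: 4 × 359 = 1436
  Σ(broken) = 2954 kJ
Bonds formed (products):
  O–H: 4 × 455 = 1820
  S=O: 4 × 530 = 2120
  Σ(formed) = 3940 kJ
ΔH = Σ(broken) − Σ(formed) = 2954 − 3940 = −986 kJ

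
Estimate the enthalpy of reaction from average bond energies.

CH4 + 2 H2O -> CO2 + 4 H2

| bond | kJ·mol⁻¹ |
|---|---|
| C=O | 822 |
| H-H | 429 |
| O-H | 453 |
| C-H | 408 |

Bonds broken (reactants):
  C-H: 4 × 408 = 1632
  O-H: 4 × 453 = 1812
  Σ(broken) = 3444 kJ
Bonds formed (products):
  C=O: 2 × 822 = 1644
  H-H: 4 × 429 = 1716
  Σ(formed) = 3360 kJ
ΔH = Σ(broken) − Σ(formed) = 3444 − 3360 = +84 kJ

ΔH ≈ +84 kJ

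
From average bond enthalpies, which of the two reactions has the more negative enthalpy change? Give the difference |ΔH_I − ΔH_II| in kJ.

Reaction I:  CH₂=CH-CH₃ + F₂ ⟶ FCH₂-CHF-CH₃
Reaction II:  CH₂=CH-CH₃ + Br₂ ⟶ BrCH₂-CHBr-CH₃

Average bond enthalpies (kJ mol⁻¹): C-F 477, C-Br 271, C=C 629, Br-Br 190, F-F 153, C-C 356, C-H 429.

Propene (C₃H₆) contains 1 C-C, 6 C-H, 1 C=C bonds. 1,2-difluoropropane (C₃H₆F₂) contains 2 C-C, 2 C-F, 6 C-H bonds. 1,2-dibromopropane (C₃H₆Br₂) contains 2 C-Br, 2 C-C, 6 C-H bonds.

Reaction I:
  Bonds broken (reactants):
    C-C: 1 × 356 = 356
    C-H: 6 × 429 = 2574
    C=C: 1 × 629 = 629
    F-F: 1 × 153 = 153
    Σ(broken) = 3712 kJ
  Bonds formed (products):
    C-C: 2 × 356 = 712
    C-F: 2 × 477 = 954
    C-H: 6 × 429 = 2574
    Σ(formed) = 4240 kJ
  ΔH_I = 3712 − 4240 = −528 kJ
Reaction II:
  Bonds broken (reactants):
    Br-Br: 1 × 190 = 190
    C-C: 1 × 356 = 356
    C-H: 6 × 429 = 2574
    C=C: 1 × 629 = 629
    Σ(broken) = 3749 kJ
  Bonds formed (products):
    C-Br: 2 × 271 = 542
    C-C: 2 × 356 = 712
    C-H: 6 × 429 = 2574
    Σ(formed) = 3828 kJ
  ΔH_II = 3749 − 3828 = −79 kJ
ΔH_I − ΔH_II = −449 kJ, so reaction I has the more negative ΔH; |ΔH_I − ΔH_II| = 449 kJ.

Reaction I, by 449 kJ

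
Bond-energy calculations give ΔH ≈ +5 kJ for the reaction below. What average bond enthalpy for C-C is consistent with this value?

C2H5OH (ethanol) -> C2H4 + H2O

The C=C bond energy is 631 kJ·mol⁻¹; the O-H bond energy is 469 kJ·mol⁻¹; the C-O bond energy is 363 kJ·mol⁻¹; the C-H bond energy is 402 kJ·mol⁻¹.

D(C-C) ≈ 340 kJ/mol

Let D be the C-C bond energy.
Σ(broken) = 1×D + 5×402 + 1×363 + 1×469 = 2842 + D
Σ(formed) = 4×402 + 1×631 + 2×469 = 3177
ΔH = Σ(broken) − Σ(formed) = (2842 + D) − (3177) = −335 + D
Setting this equal to +5 kJ gives D = 340 kJ/mol.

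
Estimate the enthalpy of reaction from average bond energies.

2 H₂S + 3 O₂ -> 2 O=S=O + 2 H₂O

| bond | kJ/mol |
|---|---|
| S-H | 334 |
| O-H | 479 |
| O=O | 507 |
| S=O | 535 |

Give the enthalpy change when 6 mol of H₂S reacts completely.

Bonds broken (reactants):
  O=O: 3 × 507 = 1521
  S-H: 4 × 334 = 1336
  Σ(broken) = 2857 kJ
Bonds formed (products):
  O-H: 4 × 479 = 1916
  S=O: 4 × 535 = 2140
  Σ(formed) = 4056 kJ
ΔH = Σ(broken) − Σ(formed) = 2857 − 4056 = −1199 kJ
For 3× the reaction as written: 3 × (−1199) = −3597 kJ

ΔH = −3597 kJ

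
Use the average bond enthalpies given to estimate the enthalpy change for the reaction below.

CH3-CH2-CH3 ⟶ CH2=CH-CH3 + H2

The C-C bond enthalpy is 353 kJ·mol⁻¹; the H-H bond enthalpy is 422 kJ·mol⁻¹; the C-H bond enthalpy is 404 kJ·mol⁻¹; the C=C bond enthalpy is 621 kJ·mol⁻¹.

ΔH ≈ +118 kJ

Bonds broken (reactants):
  C-C: 2 × 353 = 706
  C-H: 8 × 404 = 3232
  Σ(broken) = 3938 kJ
Bonds formed (products):
  C-C: 1 × 353 = 353
  C-H: 6 × 404 = 2424
  C=C: 1 × 621 = 621
  H-H: 1 × 422 = 422
  Σ(formed) = 3820 kJ
ΔH = Σ(broken) − Σ(formed) = 3938 − 3820 = +118 kJ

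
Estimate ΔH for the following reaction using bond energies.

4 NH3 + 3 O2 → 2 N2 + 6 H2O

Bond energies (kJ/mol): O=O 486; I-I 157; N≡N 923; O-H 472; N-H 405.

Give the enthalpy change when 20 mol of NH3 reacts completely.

Bonds broken (reactants):
  N-H: 12 × 405 = 4860
  O=O: 3 × 486 = 1458
  Σ(broken) = 6318 kJ
Bonds formed (products):
  N≡N: 2 × 923 = 1846
  O-H: 12 × 472 = 5664
  Σ(formed) = 7510 kJ
ΔH = Σ(broken) − Σ(formed) = 6318 − 7510 = −1192 kJ
For 5× the reaction as written: 5 × (−1192) = −5960 kJ

ΔH = −5960 kJ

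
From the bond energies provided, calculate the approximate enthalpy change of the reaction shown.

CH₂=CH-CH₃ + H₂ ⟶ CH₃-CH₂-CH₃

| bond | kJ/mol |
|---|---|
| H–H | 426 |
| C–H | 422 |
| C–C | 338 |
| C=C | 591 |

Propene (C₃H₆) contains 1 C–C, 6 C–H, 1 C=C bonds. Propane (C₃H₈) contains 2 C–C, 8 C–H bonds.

ΔH ≈ −165 kJ

Bonds broken (reactants):
  C–C: 1 × 338 = 338
  C–H: 6 × 422 = 2532
  C=C: 1 × 591 = 591
  H–H: 1 × 426 = 426
  Σ(broken) = 3887 kJ
Bonds formed (products):
  C–C: 2 × 338 = 676
  C–H: 8 × 422 = 3376
  Σ(formed) = 4052 kJ
ΔH = Σ(broken) − Σ(formed) = 3887 − 4052 = −165 kJ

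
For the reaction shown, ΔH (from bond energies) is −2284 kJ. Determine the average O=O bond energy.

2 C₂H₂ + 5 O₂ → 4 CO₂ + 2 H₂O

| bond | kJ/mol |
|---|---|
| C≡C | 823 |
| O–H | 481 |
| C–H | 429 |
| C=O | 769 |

D(O=O) ≈ 486 kJ/mol

Let D be the O=O bond energy.
Σ(broken) = 2×823 + 4×429 + 5×D = 3362 + 5D
Σ(formed) = 8×769 + 4×481 = 8076
ΔH = Σ(broken) − Σ(formed) = (3362 + 5D) − (8076) = −4714 + 5D
Setting this equal to −2284 kJ gives 5D = 2430, so D = 486 kJ/mol.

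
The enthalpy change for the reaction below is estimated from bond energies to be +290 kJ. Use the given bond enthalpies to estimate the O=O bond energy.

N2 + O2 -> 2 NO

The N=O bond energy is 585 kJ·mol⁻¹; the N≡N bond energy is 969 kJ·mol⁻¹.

Let D be the O=O bond energy.
Σ(broken) = 1×969 + 1×D = 969 + D
Σ(formed) = 2×585 = 1170
ΔH = Σ(broken) − Σ(formed) = (969 + D) − (1170) = −201 + D
Setting this equal to +290 kJ gives D = 491 kJ/mol.

D(O=O) ≈ 491 kJ/mol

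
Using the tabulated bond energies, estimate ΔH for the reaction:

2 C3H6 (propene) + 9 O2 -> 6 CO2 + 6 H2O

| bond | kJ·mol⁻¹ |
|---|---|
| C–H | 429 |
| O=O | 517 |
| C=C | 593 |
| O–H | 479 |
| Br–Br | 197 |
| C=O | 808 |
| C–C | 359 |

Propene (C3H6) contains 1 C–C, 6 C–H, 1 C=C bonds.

Bonds broken (reactants):
  C–C: 2 × 359 = 718
  C–H: 12 × 429 = 5148
  C=C: 2 × 593 = 1186
  O=O: 9 × 517 = 4653
  Σ(broken) = 11705 kJ
Bonds formed (products):
  C=O: 12 × 808 = 9696
  O–H: 12 × 479 = 5748
  Σ(formed) = 15444 kJ
ΔH = Σ(broken) − Σ(formed) = 11705 − 15444 = −3739 kJ

ΔH ≈ −3739 kJ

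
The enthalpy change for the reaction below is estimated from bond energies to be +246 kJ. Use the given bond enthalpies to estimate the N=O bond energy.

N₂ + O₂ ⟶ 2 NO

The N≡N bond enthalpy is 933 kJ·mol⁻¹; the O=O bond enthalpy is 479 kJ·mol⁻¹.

D(N=O) ≈ 583 kJ/mol

Let D be the N=O bond energy.
Σ(broken) = 1×933 + 1×479 = 1412
Σ(formed) = 2×D = 2D
ΔH = Σ(broken) − Σ(formed) = (1412) − (2D) = +1412 − 2D
Setting this equal to +246 kJ gives 2D = 1166, so D = 583 kJ/mol.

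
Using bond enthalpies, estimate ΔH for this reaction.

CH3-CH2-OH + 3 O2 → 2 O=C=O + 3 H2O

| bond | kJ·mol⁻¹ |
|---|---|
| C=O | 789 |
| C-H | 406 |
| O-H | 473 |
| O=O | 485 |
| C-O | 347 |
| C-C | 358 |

Bonds broken (reactants):
  C-C: 1 × 358 = 358
  C-H: 5 × 406 = 2030
  C-O: 1 × 347 = 347
  O-H: 1 × 473 = 473
  O=O: 3 × 485 = 1455
  Σ(broken) = 4663 kJ
Bonds formed (products):
  C=O: 4 × 789 = 3156
  O-H: 6 × 473 = 2838
  Σ(formed) = 5994 kJ
ΔH = Σ(broken) − Σ(formed) = 4663 − 5994 = −1331 kJ

ΔH ≈ −1331 kJ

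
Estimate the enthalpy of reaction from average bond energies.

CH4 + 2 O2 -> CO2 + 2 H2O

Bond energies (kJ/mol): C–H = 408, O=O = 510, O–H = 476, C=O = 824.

Bonds broken (reactants):
  C–H: 4 × 408 = 1632
  O=O: 2 × 510 = 1020
  Σ(broken) = 2652 kJ
Bonds formed (products):
  C=O: 2 × 824 = 1648
  O–H: 4 × 476 = 1904
  Σ(formed) = 3552 kJ
ΔH = Σ(broken) − Σ(formed) = 2652 − 3552 = −900 kJ

ΔH ≈ −900 kJ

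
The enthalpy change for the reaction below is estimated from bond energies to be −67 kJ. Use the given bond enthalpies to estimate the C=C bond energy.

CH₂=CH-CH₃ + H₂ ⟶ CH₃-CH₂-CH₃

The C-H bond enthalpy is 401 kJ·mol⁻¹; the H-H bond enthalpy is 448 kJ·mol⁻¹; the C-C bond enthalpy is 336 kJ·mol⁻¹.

D(C=C) ≈ 623 kJ/mol

Let D be the C=C bond energy.
Σ(broken) = 1×336 + 6×401 + 1×D + 1×448 = 3190 + D
Σ(formed) = 2×336 + 8×401 = 3880
ΔH = Σ(broken) − Σ(formed) = (3190 + D) − (3880) = −690 + D
Setting this equal to −67 kJ gives D = 623 kJ/mol.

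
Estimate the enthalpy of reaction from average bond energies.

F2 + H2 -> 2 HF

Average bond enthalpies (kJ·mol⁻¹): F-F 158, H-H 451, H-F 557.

Bonds broken (reactants):
  F-F: 1 × 158 = 158
  H-H: 1 × 451 = 451
  Σ(broken) = 609 kJ
Bonds formed (products):
  H-F: 2 × 557 = 1114
  Σ(formed) = 1114 kJ
ΔH = Σ(broken) − Σ(formed) = 609 − 1114 = −505 kJ

ΔH ≈ −505 kJ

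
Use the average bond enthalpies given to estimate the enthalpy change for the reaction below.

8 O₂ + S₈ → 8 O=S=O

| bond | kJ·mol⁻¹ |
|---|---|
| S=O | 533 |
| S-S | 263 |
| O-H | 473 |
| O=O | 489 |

Bonds broken (reactants):
  O=O: 8 × 489 = 3912
  S-S: 8 × 263 = 2104
  Σ(broken) = 6016 kJ
Bonds formed (products):
  S=O: 16 × 533 = 8528
  Σ(formed) = 8528 kJ
ΔH = Σ(broken) − Σ(formed) = 6016 − 8528 = −2512 kJ

ΔH ≈ −2512 kJ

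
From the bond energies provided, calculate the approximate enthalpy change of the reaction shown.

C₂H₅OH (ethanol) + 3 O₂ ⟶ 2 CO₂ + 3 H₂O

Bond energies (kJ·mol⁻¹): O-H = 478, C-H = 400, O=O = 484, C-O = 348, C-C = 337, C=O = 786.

ΔH ≈ −1397 kJ

Bonds broken (reactants):
  C-C: 1 × 337 = 337
  C-H: 5 × 400 = 2000
  C-O: 1 × 348 = 348
  O-H: 1 × 478 = 478
  O=O: 3 × 484 = 1452
  Σ(broken) = 4615 kJ
Bonds formed (products):
  C=O: 4 × 786 = 3144
  O-H: 6 × 478 = 2868
  Σ(formed) = 6012 kJ
ΔH = Σ(broken) − Σ(formed) = 4615 − 6012 = −1397 kJ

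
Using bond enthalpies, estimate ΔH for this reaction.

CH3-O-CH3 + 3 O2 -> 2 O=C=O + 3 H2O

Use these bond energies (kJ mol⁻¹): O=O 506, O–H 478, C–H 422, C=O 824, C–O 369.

Bonds broken (reactants):
  C–H: 6 × 422 = 2532
  C–O: 2 × 369 = 738
  O=O: 3 × 506 = 1518
  Σ(broken) = 4788 kJ
Bonds formed (products):
  C=O: 4 × 824 = 3296
  O–H: 6 × 478 = 2868
  Σ(formed) = 6164 kJ
ΔH = Σ(broken) − Σ(formed) = 4788 − 6164 = −1376 kJ

ΔH ≈ −1376 kJ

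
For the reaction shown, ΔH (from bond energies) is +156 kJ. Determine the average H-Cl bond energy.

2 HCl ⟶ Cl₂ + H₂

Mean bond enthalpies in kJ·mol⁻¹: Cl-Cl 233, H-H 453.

Let D be the H-Cl bond energy.
Σ(broken) = 2×D = 2D
Σ(formed) = 1×233 + 1×453 = 686
ΔH = Σ(broken) − Σ(formed) = (2D) − (686) = −686 + 2D
Setting this equal to +156 kJ gives 2D = 842, so D = 421 kJ/mol.

D(H-Cl) ≈ 421 kJ/mol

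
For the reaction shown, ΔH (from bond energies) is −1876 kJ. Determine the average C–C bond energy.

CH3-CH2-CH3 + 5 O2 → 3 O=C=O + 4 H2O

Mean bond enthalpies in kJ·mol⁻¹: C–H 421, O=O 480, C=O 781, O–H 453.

D(C–C) ≈ 333 kJ/mol

Let D be the C–C bond energy.
Σ(broken) = 2×D + 8×421 + 5×480 = 5768 + 2D
Σ(formed) = 6×781 + 8×453 = 8310
ΔH = Σ(broken) − Σ(formed) = (5768 + 2D) − (8310) = −2542 + 2D
Setting this equal to −1876 kJ gives 2D = 666, so D = 333 kJ/mol.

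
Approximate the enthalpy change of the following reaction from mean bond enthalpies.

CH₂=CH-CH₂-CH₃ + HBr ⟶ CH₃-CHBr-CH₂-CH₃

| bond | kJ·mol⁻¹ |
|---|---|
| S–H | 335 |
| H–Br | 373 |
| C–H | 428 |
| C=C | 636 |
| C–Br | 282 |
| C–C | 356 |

Bonds broken (reactants):
  C–C: 2 × 356 = 712
  C–H: 8 × 428 = 3424
  C=C: 1 × 636 = 636
  H–Br: 1 × 373 = 373
  Σ(broken) = 5145 kJ
Bonds formed (products):
  C–Br: 1 × 282 = 282
  C–C: 3 × 356 = 1068
  C–H: 9 × 428 = 3852
  Σ(formed) = 5202 kJ
ΔH = Σ(broken) − Σ(formed) = 5145 − 5202 = −57 kJ

ΔH ≈ −57 kJ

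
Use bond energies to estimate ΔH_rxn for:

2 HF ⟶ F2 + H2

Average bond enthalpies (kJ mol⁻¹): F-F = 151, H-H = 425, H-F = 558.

ΔH ≈ +540 kJ

Bonds broken (reactants):
  H-F: 2 × 558 = 1116
  Σ(broken) = 1116 kJ
Bonds formed (products):
  F-F: 1 × 151 = 151
  H-H: 1 × 425 = 425
  Σ(formed) = 576 kJ
ΔH = Σ(broken) − Σ(formed) = 1116 − 576 = +540 kJ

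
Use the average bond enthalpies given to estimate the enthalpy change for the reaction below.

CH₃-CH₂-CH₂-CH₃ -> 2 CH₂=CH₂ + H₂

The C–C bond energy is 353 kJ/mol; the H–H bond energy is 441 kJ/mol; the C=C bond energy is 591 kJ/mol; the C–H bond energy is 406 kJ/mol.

Bonds broken (reactants):
  C–C: 3 × 353 = 1059
  C–H: 10 × 406 = 4060
  Σ(broken) = 5119 kJ
Bonds formed (products):
  C–H: 8 × 406 = 3248
  C=C: 2 × 591 = 1182
  H–H: 1 × 441 = 441
  Σ(formed) = 4871 kJ
ΔH = Σ(broken) − Σ(formed) = 5119 − 4871 = +248 kJ

ΔH ≈ +248 kJ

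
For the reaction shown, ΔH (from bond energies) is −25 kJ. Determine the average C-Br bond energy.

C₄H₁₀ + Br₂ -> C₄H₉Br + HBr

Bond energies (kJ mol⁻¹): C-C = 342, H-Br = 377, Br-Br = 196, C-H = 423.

D(C-Br) ≈ 267 kJ/mol

Let D be the C-Br bond energy.
Σ(broken) = 1×196 + 3×342 + 10×423 = 5452
Σ(formed) = 1×D + 3×342 + 9×423 + 1×377 = 5210 + D
ΔH = Σ(broken) − Σ(formed) = (5452) − (5210 + D) = +242 − D
Setting this equal to −25 kJ gives D = 267 kJ/mol.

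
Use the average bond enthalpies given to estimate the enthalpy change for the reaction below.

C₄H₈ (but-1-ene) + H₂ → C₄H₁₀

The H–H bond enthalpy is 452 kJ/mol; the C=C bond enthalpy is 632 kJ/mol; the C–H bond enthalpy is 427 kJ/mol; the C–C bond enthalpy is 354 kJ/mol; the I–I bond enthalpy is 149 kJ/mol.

Bonds broken (reactants):
  C–C: 2 × 354 = 708
  C–H: 8 × 427 = 3416
  C=C: 1 × 632 = 632
  H–H: 1 × 452 = 452
  Σ(broken) = 5208 kJ
Bonds formed (products):
  C–C: 3 × 354 = 1062
  C–H: 10 × 427 = 4270
  Σ(formed) = 5332 kJ
ΔH = Σ(broken) − Σ(formed) = 5208 − 5332 = −124 kJ

ΔH ≈ −124 kJ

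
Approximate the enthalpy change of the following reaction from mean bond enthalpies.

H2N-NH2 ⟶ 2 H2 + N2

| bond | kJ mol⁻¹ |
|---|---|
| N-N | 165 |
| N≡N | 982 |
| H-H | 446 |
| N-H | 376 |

ΔH ≈ −205 kJ

Bonds broken (reactants):
  N-H: 4 × 376 = 1504
  N-N: 1 × 165 = 165
  Σ(broken) = 1669 kJ
Bonds formed (products):
  H-H: 2 × 446 = 892
  N≡N: 1 × 982 = 982
  Σ(formed) = 1874 kJ
ΔH = Σ(broken) − Σ(formed) = 1669 − 1874 = −205 kJ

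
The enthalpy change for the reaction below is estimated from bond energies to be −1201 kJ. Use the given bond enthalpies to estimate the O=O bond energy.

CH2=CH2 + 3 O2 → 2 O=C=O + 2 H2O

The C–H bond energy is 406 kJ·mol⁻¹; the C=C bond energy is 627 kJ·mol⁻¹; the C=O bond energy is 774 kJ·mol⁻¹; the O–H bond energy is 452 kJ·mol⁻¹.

D(O=O) ≈ 484 kJ/mol

Let D be the O=O bond energy.
Σ(broken) = 4×406 + 1×627 + 3×D = 2251 + 3D
Σ(formed) = 4×774 + 4×452 = 4904
ΔH = Σ(broken) − Σ(formed) = (2251 + 3D) − (4904) = −2653 + 3D
Setting this equal to −1201 kJ gives 3D = 1452, so D = 484 kJ/mol.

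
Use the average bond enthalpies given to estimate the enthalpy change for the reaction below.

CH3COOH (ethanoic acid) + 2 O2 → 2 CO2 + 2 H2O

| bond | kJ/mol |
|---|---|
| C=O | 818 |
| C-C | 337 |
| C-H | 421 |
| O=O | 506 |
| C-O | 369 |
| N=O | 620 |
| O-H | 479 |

ΔH ≈ −910 kJ

Bonds broken (reactants):
  C-C: 1 × 337 = 337
  C-H: 3 × 421 = 1263
  C-O: 1 × 369 = 369
  C=O: 1 × 818 = 818
  O-H: 1 × 479 = 479
  O=O: 2 × 506 = 1012
  Σ(broken) = 4278 kJ
Bonds formed (products):
  C=O: 4 × 818 = 3272
  O-H: 4 × 479 = 1916
  Σ(formed) = 5188 kJ
ΔH = Σ(broken) − Σ(formed) = 4278 − 5188 = −910 kJ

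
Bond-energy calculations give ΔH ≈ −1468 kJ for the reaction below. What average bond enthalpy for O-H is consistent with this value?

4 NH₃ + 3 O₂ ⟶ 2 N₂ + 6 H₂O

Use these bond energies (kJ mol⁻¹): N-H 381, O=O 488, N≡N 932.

D(O-H) ≈ 470 kJ/mol

Let D be the O-H bond energy.
Σ(broken) = 12×381 + 3×488 = 6036
Σ(formed) = 2×932 + 12×D = 1864 + 12D
ΔH = Σ(broken) − Σ(formed) = (6036) − (1864 + 12D) = +4172 − 12D
Setting this equal to −1468 kJ gives 12D = 5640, so D = 470 kJ/mol.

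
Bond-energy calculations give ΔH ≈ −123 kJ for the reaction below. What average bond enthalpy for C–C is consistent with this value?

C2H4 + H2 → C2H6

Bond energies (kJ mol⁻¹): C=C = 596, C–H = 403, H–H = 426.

D(C–C) ≈ 339 kJ/mol

Let D be the C–C bond energy.
Σ(broken) = 4×403 + 1×596 + 1×426 = 2634
Σ(formed) = 1×D + 6×403 = 2418 + D
ΔH = Σ(broken) − Σ(formed) = (2634) − (2418 + D) = +216 − D
Setting this equal to −123 kJ gives D = 339 kJ/mol.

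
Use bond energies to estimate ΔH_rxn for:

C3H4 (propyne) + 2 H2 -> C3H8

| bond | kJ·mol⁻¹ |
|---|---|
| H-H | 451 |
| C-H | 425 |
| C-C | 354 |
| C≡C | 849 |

Bonds broken (reactants):
  C≡C: 1 × 849 = 849
  C-C: 1 × 354 = 354
  C-H: 4 × 425 = 1700
  H-H: 2 × 451 = 902
  Σ(broken) = 3805 kJ
Bonds formed (products):
  C-C: 2 × 354 = 708
  C-H: 8 × 425 = 3400
  Σ(formed) = 4108 kJ
ΔH = Σ(broken) − Σ(formed) = 3805 − 4108 = −303 kJ

ΔH ≈ −303 kJ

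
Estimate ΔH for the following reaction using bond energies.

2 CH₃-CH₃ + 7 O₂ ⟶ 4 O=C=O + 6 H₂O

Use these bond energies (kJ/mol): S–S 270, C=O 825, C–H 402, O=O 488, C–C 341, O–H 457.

ΔH ≈ −3162 kJ

Bonds broken (reactants):
  C–C: 2 × 341 = 682
  C–H: 12 × 402 = 4824
  O=O: 7 × 488 = 3416
  Σ(broken) = 8922 kJ
Bonds formed (products):
  C=O: 8 × 825 = 6600
  O–H: 12 × 457 = 5484
  Σ(formed) = 12084 kJ
ΔH = Σ(broken) − Σ(formed) = 8922 − 12084 = −3162 kJ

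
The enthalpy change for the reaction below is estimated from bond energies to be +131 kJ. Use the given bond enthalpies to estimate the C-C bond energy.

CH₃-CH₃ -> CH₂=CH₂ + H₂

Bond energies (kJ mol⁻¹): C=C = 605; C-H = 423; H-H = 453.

D(C-C) ≈ 343 kJ/mol

Let D be the C-C bond energy.
Σ(broken) = 1×D + 6×423 = 2538 + D
Σ(formed) = 4×423 + 1×605 + 1×453 = 2750
ΔH = Σ(broken) − Σ(formed) = (2538 + D) − (2750) = −212 + D
Setting this equal to +131 kJ gives D = 343 kJ/mol.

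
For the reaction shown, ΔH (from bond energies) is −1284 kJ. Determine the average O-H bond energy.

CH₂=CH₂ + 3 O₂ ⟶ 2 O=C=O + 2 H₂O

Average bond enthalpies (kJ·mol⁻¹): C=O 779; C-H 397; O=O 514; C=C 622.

Let D be the O-H bond energy.
Σ(broken) = 4×397 + 1×622 + 3×514 = 3752
Σ(formed) = 4×779 + 4×D = 3116 + 4D
ΔH = Σ(broken) − Σ(formed) = (3752) − (3116 + 4D) = +636 − 4D
Setting this equal to −1284 kJ gives 4D = 1920, so D = 480 kJ/mol.

D(O-H) ≈ 480 kJ/mol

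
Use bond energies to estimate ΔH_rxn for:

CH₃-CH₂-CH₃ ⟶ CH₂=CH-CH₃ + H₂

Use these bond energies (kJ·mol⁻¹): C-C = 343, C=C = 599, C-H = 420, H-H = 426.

Bonds broken (reactants):
  C-C: 2 × 343 = 686
  C-H: 8 × 420 = 3360
  Σ(broken) = 4046 kJ
Bonds formed (products):
  C-C: 1 × 343 = 343
  C-H: 6 × 420 = 2520
  C=C: 1 × 599 = 599
  H-H: 1 × 426 = 426
  Σ(formed) = 3888 kJ
ΔH = Σ(broken) − Σ(formed) = 4046 − 3888 = +158 kJ

ΔH ≈ +158 kJ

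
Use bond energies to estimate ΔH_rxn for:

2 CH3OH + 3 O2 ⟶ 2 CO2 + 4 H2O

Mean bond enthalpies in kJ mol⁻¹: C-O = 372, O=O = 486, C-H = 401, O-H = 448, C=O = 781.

Bonds broken (reactants):
  C-H: 6 × 401 = 2406
  C-O: 2 × 372 = 744
  O-H: 2 × 448 = 896
  O=O: 3 × 486 = 1458
  Σ(broken) = 5504 kJ
Bonds formed (products):
  C=O: 4 × 781 = 3124
  O-H: 8 × 448 = 3584
  Σ(formed) = 6708 kJ
ΔH = Σ(broken) − Σ(formed) = 5504 − 6708 = −1204 kJ

ΔH ≈ −1204 kJ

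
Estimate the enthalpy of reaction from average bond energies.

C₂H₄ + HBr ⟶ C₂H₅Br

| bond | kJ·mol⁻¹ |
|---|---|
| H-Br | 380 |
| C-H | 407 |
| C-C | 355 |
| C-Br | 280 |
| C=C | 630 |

ΔH ≈ −32 kJ

Bonds broken (reactants):
  C-H: 4 × 407 = 1628
  C=C: 1 × 630 = 630
  H-Br: 1 × 380 = 380
  Σ(broken) = 2638 kJ
Bonds formed (products):
  C-Br: 1 × 280 = 280
  C-C: 1 × 355 = 355
  C-H: 5 × 407 = 2035
  Σ(formed) = 2670 kJ
ΔH = Σ(broken) − Σ(formed) = 2638 − 2670 = −32 kJ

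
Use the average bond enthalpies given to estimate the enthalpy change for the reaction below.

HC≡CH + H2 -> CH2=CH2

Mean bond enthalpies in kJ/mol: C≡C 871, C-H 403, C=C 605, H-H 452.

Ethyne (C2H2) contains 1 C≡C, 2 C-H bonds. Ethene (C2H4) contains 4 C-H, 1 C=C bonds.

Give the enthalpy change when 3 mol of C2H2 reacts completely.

ΔH = −264 kJ

Bonds broken (reactants):
  C≡C: 1 × 871 = 871
  C-H: 2 × 403 = 806
  H-H: 1 × 452 = 452
  Σ(broken) = 2129 kJ
Bonds formed (products):
  C-H: 4 × 403 = 1612
  C=C: 1 × 605 = 605
  Σ(formed) = 2217 kJ
ΔH = Σ(broken) − Σ(formed) = 2129 − 2217 = −88 kJ
For 3× the reaction as written: 3 × (−88) = −264 kJ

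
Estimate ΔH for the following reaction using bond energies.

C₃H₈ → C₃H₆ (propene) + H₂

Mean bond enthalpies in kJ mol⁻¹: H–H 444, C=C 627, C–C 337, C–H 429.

ΔH ≈ +124 kJ

Bonds broken (reactants):
  C–C: 2 × 337 = 674
  C–H: 8 × 429 = 3432
  Σ(broken) = 4106 kJ
Bonds formed (products):
  C–C: 1 × 337 = 337
  C–H: 6 × 429 = 2574
  C=C: 1 × 627 = 627
  H–H: 1 × 444 = 444
  Σ(formed) = 3982 kJ
ΔH = Σ(broken) − Σ(formed) = 4106 − 3982 = +124 kJ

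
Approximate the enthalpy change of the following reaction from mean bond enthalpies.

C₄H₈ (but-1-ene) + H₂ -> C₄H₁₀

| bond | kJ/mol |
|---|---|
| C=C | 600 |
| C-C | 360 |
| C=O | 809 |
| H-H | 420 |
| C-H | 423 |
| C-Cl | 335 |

Bonds broken (reactants):
  C-C: 2 × 360 = 720
  C-H: 8 × 423 = 3384
  C=C: 1 × 600 = 600
  H-H: 1 × 420 = 420
  Σ(broken) = 5124 kJ
Bonds formed (products):
  C-C: 3 × 360 = 1080
  C-H: 10 × 423 = 4230
  Σ(formed) = 5310 kJ
ΔH = Σ(broken) − Σ(formed) = 5124 − 5310 = −186 kJ

ΔH ≈ −186 kJ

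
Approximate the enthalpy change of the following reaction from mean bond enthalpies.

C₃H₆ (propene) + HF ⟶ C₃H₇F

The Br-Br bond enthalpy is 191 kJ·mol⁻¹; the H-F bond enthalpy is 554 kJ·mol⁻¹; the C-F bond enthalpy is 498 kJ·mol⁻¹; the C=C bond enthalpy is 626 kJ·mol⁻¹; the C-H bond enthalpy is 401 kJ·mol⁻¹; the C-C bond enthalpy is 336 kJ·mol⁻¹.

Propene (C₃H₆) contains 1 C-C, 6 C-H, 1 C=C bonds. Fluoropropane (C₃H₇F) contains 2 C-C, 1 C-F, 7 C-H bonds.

ΔH ≈ −55 kJ

Bonds broken (reactants):
  C-C: 1 × 336 = 336
  C-H: 6 × 401 = 2406
  C=C: 1 × 626 = 626
  H-F: 1 × 554 = 554
  Σ(broken) = 3922 kJ
Bonds formed (products):
  C-C: 2 × 336 = 672
  C-F: 1 × 498 = 498
  C-H: 7 × 401 = 2807
  Σ(formed) = 3977 kJ
ΔH = Σ(broken) − Σ(formed) = 3922 − 3977 = −55 kJ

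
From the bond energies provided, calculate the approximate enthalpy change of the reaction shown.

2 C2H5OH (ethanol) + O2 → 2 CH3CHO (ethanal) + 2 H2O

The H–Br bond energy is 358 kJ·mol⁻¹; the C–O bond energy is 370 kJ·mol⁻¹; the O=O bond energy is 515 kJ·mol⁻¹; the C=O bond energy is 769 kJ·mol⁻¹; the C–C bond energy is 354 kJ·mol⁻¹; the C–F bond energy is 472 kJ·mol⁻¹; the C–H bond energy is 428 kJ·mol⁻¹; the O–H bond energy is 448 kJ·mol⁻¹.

Bonds broken (reactants):
  C–C: 2 × 354 = 708
  C–H: 10 × 428 = 4280
  C–O: 2 × 370 = 740
  O–H: 2 × 448 = 896
  O=O: 1 × 515 = 515
  Σ(broken) = 7139 kJ
Bonds formed (products):
  C–C: 2 × 354 = 708
  C–H: 8 × 428 = 3424
  C=O: 2 × 769 = 1538
  O–H: 4 × 448 = 1792
  Σ(formed) = 7462 kJ
ΔH = Σ(broken) − Σ(formed) = 7139 − 7462 = −323 kJ

ΔH ≈ −323 kJ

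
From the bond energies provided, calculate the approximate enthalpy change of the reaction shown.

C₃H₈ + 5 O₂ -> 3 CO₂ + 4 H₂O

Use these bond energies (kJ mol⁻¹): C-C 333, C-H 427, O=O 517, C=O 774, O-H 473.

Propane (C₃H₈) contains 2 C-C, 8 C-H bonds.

Bonds broken (reactants):
  C-C: 2 × 333 = 666
  C-H: 8 × 427 = 3416
  O=O: 5 × 517 = 2585
  Σ(broken) = 6667 kJ
Bonds formed (products):
  C=O: 6 × 774 = 4644
  O-H: 8 × 473 = 3784
  Σ(formed) = 8428 kJ
ΔH = Σ(broken) − Σ(formed) = 6667 − 8428 = −1761 kJ

ΔH ≈ −1761 kJ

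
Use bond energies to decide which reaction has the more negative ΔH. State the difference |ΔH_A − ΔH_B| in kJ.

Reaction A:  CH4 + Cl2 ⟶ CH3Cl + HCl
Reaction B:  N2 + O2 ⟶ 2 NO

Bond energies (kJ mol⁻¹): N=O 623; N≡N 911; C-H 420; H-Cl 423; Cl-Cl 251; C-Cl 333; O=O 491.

Reaction A:
  Bonds broken (reactants):
    C-H: 4 × 420 = 1680
    Cl-Cl: 1 × 251 = 251
    Σ(broken) = 1931 kJ
  Bonds formed (products):
    C-Cl: 1 × 333 = 333
    C-H: 3 × 420 = 1260
    H-Cl: 1 × 423 = 423
    Σ(formed) = 2016 kJ
  ΔH_A = 1931 − 2016 = −85 kJ
Reaction B:
  Bonds broken (reactants):
    N≡N: 1 × 911 = 911
    O=O: 1 × 491 = 491
    Σ(broken) = 1402 kJ
  Bonds formed (products):
    N=O: 2 × 623 = 1246
    Σ(formed) = 1246 kJ
  ΔH_B = 1402 − 1246 = +156 kJ
ΔH_A − ΔH_B = −241 kJ, so reaction A has the more negative ΔH; |ΔH_A − ΔH_B| = 241 kJ.

Reaction A, by 241 kJ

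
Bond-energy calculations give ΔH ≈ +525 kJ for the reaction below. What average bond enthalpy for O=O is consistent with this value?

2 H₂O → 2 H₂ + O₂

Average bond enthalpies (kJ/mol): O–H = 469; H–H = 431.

D(O=O) ≈ 489 kJ/mol

Let D be the O=O bond energy.
Σ(broken) = 4×469 = 1876
Σ(formed) = 2×431 + 1×D = 862 + D
ΔH = Σ(broken) − Σ(formed) = (1876) − (862 + D) = +1014 − D
Setting this equal to +525 kJ gives D = 489 kJ/mol.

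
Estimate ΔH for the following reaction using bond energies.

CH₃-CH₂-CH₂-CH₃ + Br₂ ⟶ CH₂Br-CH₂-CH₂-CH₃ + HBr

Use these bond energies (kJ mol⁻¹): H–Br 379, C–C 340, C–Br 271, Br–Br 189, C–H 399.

Bonds broken (reactants):
  Br–Br: 1 × 189 = 189
  C–C: 3 × 340 = 1020
  C–H: 10 × 399 = 3990
  Σ(broken) = 5199 kJ
Bonds formed (products):
  C–Br: 1 × 271 = 271
  C–C: 3 × 340 = 1020
  C–H: 9 × 399 = 3591
  H–Br: 1 × 379 = 379
  Σ(formed) = 5261 kJ
ΔH = Σ(broken) − Σ(formed) = 5199 − 5261 = −62 kJ

ΔH ≈ −62 kJ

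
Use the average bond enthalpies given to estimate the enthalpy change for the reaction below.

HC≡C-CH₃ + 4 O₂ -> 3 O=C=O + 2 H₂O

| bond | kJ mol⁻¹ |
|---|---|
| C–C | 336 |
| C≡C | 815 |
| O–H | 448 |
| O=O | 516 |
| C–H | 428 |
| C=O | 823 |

Bonds broken (reactants):
  C≡C: 1 × 815 = 815
  C–C: 1 × 336 = 336
  C–H: 4 × 428 = 1712
  O=O: 4 × 516 = 2064
  Σ(broken) = 4927 kJ
Bonds formed (products):
  C=O: 6 × 823 = 4938
  O–H: 4 × 448 = 1792
  Σ(formed) = 6730 kJ
ΔH = Σ(broken) − Σ(formed) = 4927 − 6730 = −1803 kJ

ΔH ≈ −1803 kJ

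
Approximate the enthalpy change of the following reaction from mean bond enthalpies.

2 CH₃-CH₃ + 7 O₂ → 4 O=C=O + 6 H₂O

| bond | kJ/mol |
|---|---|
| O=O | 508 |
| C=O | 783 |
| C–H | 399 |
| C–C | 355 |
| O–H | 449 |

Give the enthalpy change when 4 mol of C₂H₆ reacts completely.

Bonds broken (reactants):
  C–C: 2 × 355 = 710
  C–H: 12 × 399 = 4788
  O=O: 7 × 508 = 3556
  Σ(broken) = 9054 kJ
Bonds formed (products):
  C=O: 8 × 783 = 6264
  O–H: 12 × 449 = 5388
  Σ(formed) = 11652 kJ
ΔH = Σ(broken) − Σ(formed) = 9054 − 11652 = −2598 kJ
For 2× the reaction as written: 2 × (−2598) = −5196 kJ

ΔH = −5196 kJ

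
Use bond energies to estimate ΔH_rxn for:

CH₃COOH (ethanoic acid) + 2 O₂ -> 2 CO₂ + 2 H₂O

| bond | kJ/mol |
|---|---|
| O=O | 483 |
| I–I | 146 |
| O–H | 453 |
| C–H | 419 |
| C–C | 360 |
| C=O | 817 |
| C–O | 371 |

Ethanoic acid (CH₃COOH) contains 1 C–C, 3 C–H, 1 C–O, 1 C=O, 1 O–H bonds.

ΔH ≈ −856 kJ

Bonds broken (reactants):
  C–C: 1 × 360 = 360
  C–H: 3 × 419 = 1257
  C–O: 1 × 371 = 371
  C=O: 1 × 817 = 817
  O–H: 1 × 453 = 453
  O=O: 2 × 483 = 966
  Σ(broken) = 4224 kJ
Bonds formed (products):
  C=O: 4 × 817 = 3268
  O–H: 4 × 453 = 1812
  Σ(formed) = 5080 kJ
ΔH = Σ(broken) − Σ(formed) = 4224 − 5080 = −856 kJ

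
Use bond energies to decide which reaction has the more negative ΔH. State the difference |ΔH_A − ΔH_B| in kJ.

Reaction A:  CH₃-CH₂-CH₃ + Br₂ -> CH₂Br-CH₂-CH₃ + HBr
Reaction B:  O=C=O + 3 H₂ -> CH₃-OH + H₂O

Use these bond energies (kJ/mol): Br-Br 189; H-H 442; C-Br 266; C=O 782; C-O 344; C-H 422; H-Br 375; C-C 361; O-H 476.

Reaction A:
  Bonds broken (reactants):
    Br-Br: 1 × 189 = 189
    C-C: 2 × 361 = 722
    C-H: 8 × 422 = 3376
    Σ(broken) = 4287 kJ
  Bonds formed (products):
    C-Br: 1 × 266 = 266
    C-C: 2 × 361 = 722
    C-H: 7 × 422 = 2954
    H-Br: 1 × 375 = 375
    Σ(formed) = 4317 kJ
  ΔH_A = 4287 − 4317 = −30 kJ
Reaction B:
  Bonds broken (reactants):
    C=O: 2 × 782 = 1564
    H-H: 3 × 442 = 1326
    Σ(broken) = 2890 kJ
  Bonds formed (products):
    C-H: 3 × 422 = 1266
    C-O: 1 × 344 = 344
    O-H: 3 × 476 = 1428
    Σ(formed) = 3038 kJ
  ΔH_B = 2890 − 3038 = −148 kJ
ΔH_A − ΔH_B = +118 kJ, so reaction B has the more negative ΔH; |ΔH_A − ΔH_B| = 118 kJ.

Reaction B, by 118 kJ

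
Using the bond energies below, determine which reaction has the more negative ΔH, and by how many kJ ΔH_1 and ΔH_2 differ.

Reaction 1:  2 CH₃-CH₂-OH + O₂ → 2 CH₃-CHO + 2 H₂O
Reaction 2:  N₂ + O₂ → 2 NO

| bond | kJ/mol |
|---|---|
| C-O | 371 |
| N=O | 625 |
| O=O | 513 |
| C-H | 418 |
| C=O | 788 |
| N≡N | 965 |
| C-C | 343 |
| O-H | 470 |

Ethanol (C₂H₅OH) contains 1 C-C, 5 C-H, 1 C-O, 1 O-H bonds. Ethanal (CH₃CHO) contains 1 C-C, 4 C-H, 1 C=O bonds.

Reaction 1:
  Bonds broken (reactants):
    C-C: 2 × 343 = 686
    C-H: 10 × 418 = 4180
    C-O: 2 × 371 = 742
    O-H: 2 × 470 = 940
    O=O: 1 × 513 = 513
    Σ(broken) = 7061 kJ
  Bonds formed (products):
    C-C: 2 × 343 = 686
    C-H: 8 × 418 = 3344
    C=O: 2 × 788 = 1576
    O-H: 4 × 470 = 1880
    Σ(formed) = 7486 kJ
  ΔH_1 = 7061 − 7486 = −425 kJ
Reaction 2:
  Bonds broken (reactants):
    N≡N: 1 × 965 = 965
    O=O: 1 × 513 = 513
    Σ(broken) = 1478 kJ
  Bonds formed (products):
    N=O: 2 × 625 = 1250
    Σ(formed) = 1250 kJ
  ΔH_2 = 1478 − 1250 = +228 kJ
ΔH_1 − ΔH_2 = −653 kJ, so reaction 1 has the more negative ΔH; |ΔH_1 − ΔH_2| = 653 kJ.

Reaction 1, by 653 kJ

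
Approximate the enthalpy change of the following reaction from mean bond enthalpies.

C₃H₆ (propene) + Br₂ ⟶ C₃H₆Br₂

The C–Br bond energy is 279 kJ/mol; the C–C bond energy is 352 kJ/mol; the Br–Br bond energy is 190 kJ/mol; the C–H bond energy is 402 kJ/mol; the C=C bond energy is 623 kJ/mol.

Bonds broken (reactants):
  Br–Br: 1 × 190 = 190
  C–C: 1 × 352 = 352
  C–H: 6 × 402 = 2412
  C=C: 1 × 623 = 623
  Σ(broken) = 3577 kJ
Bonds formed (products):
  C–Br: 2 × 279 = 558
  C–C: 2 × 352 = 704
  C–H: 6 × 402 = 2412
  Σ(formed) = 3674 kJ
ΔH = Σ(broken) − Σ(formed) = 3577 − 3674 = −97 kJ

ΔH ≈ −97 kJ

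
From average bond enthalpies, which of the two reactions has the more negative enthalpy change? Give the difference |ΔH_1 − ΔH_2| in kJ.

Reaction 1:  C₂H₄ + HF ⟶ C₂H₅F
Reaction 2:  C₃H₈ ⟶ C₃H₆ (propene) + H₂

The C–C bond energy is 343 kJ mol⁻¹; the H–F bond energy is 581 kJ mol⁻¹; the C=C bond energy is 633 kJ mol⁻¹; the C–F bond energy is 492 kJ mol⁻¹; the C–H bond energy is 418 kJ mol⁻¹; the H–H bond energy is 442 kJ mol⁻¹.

Reaction 1:
  Bonds broken (reactants):
    C–H: 4 × 418 = 1672
    C=C: 1 × 633 = 633
    H–F: 1 × 581 = 581
    Σ(broken) = 2886 kJ
  Bonds formed (products):
    C–C: 1 × 343 = 343
    C–F: 1 × 492 = 492
    C–H: 5 × 418 = 2090
    Σ(formed) = 2925 kJ
  ΔH_1 = 2886 − 2925 = −39 kJ
Reaction 2:
  Bonds broken (reactants):
    C–C: 2 × 343 = 686
    C–H: 8 × 418 = 3344
    Σ(broken) = 4030 kJ
  Bonds formed (products):
    C–C: 1 × 343 = 343
    C–H: 6 × 418 = 2508
    C=C: 1 × 633 = 633
    H–H: 1 × 442 = 442
    Σ(formed) = 3926 kJ
  ΔH_2 = 4030 − 3926 = +104 kJ
ΔH_1 − ΔH_2 = −143 kJ, so reaction 1 has the more negative ΔH; |ΔH_1 − ΔH_2| = 143 kJ.

Reaction 1, by 143 kJ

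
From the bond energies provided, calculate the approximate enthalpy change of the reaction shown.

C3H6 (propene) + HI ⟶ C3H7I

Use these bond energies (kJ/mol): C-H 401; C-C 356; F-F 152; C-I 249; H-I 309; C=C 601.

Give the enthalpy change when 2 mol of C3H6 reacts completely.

Bonds broken (reactants):
  C-C: 1 × 356 = 356
  C-H: 6 × 401 = 2406
  C=C: 1 × 601 = 601
  H-I: 1 × 309 = 309
  Σ(broken) = 3672 kJ
Bonds formed (products):
  C-C: 2 × 356 = 712
  C-H: 7 × 401 = 2807
  C-I: 1 × 249 = 249
  Σ(formed) = 3768 kJ
ΔH = Σ(broken) − Σ(formed) = 3672 − 3768 = −96 kJ
For 2× the reaction as written: 2 × (−96) = −192 kJ

ΔH = −192 kJ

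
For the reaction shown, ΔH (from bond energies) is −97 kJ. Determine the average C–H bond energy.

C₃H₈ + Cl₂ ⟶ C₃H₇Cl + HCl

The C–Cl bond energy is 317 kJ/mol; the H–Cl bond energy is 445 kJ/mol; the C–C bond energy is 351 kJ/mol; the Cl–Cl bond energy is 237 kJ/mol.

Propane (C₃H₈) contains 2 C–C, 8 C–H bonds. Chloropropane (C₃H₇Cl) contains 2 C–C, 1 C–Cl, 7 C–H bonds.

Let D be the C–H bond energy.
Σ(broken) = 2×351 + 8×D + 1×237 = 939 + 8D
Σ(formed) = 2×351 + 1×317 + 7×D + 1×445 = 1464 + 7D
ΔH = Σ(broken) − Σ(formed) = (939 + 8D) − (1464 + 7D) = −525 + D
Setting this equal to −97 kJ gives D = 428 kJ/mol.

D(C–H) ≈ 428 kJ/mol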